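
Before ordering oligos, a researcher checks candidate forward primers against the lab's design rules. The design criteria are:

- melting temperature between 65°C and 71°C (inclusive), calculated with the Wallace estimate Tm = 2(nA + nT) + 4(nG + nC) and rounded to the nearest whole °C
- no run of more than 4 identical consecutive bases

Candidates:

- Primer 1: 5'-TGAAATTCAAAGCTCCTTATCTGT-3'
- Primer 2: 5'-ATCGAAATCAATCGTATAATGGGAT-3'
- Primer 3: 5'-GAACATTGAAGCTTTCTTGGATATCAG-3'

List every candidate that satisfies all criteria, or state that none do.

Primer 2 only.

Primer 1 (24 nt, A=7 T=9 G=3 C=5): Tm = 2·16 + 4·8 = 64°C, outside 65–71°C ✗; longest run = 3 ✓ — fails.
Primer 2 (25 nt, A=10 T=7 G=5 C=3): Tm = 2·17 + 4·8 = 66°C ✓; longest run = 3 ✓ — passes.
Primer 3 (27 nt, A=8 T=9 G=6 C=4): Tm = 2·17 + 4·10 = 74°C, outside 65–71°C ✗; longest run = 3 ✓ — fails.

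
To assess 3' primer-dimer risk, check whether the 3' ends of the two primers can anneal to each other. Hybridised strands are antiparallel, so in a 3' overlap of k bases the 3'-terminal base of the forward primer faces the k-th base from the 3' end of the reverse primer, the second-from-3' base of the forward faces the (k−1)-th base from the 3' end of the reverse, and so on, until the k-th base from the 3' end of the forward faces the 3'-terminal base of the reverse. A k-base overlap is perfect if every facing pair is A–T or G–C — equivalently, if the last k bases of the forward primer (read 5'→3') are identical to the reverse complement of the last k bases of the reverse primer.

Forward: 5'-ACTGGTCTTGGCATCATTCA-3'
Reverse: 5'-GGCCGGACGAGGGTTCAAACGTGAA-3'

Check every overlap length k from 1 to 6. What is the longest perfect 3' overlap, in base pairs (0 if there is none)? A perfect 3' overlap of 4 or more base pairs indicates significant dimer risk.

Longest perfect overlap: 4 complementary base pairs; significant dimer risk (threshold 4).

Last 6 bases (5'→3') — forward …CATTCA, reverse …CGTGAA.
Reverse complement of the reverse primer's last 6 bases: TTCACG; its first k bases are the reverse complement of the reverse primer's last k bases, so a perfect k-base overlap needs the forward primer's last k bases to equal them.
Comparing (forward last k vs required): k=1: A vs T ✗; k=2: CA vs TT ✗; k=3: TCA vs TTC ✗; k=4: TTCA vs TTCA ✓; k=5: ATTCA vs TTCAC ✗; k=6: CATTCA vs TTCACG ✗.
Only k = 4 is perfect, so the longest perfect 3' overlap is 4.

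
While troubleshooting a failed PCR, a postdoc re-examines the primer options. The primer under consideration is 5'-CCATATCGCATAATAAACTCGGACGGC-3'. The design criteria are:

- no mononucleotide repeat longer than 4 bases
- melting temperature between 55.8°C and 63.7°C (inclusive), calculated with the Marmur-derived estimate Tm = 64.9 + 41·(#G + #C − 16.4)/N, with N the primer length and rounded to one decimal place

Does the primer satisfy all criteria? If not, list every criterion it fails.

Meets all criteria.

Base counts: A=9, T=5, G=5, C=8 (length 27).
homopolymer run: longest run = 3 ✓
Tm: Tm = 64.9 + 41·(13 − 16.4)/27 = 59.7°C ✓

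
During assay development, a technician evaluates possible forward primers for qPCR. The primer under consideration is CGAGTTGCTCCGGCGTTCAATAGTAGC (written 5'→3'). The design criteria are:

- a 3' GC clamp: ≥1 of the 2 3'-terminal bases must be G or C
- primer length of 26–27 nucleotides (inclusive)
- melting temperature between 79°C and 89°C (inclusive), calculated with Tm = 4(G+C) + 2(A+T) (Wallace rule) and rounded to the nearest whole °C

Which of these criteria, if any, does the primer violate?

Base counts: A=5, T=7, G=8, C=7 (length 27).
GC clamp: 3' end GC has 2 G/C ✓
length: length 27 ✓
Tm: Tm = 2·12 + 4·15 = 84°C ✓

Meets all criteria.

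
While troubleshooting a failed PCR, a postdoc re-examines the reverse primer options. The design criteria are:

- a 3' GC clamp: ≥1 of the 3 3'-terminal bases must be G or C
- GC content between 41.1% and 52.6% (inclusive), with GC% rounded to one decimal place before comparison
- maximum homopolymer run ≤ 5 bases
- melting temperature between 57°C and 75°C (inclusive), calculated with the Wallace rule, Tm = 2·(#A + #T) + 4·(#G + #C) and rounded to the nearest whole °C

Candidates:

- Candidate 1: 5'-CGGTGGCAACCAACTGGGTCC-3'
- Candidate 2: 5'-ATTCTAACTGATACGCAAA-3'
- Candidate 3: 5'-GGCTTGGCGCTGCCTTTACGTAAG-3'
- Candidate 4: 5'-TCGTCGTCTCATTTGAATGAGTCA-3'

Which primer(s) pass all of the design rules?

Candidate 1 (21 nt, A=4 T=3 G=7 C=7): 3' end TCC has 2 G/C ✓; GC 14/21 = 66.7%, outside 41.1–52.6% ✗; longest run = 3 ✓; Tm = 2·7 + 4·14 = 70°C ✓ — fails.
Candidate 2 (19 nt, A=8 T=5 G=2 C=4): 3' end AAA has 0 G/C, need ≥1 ✗; GC 6/19 = 31.6%, outside 41.1–52.6% ✗; longest run = 3 ✓; Tm = 2·13 + 4·6 = 50°C, outside 57–75°C ✗ — fails.
Candidate 3 (24 nt, A=3 T=7 G=8 C=6): 3' end AAG has 1 G/C ✓; GC 14/24 = 58.3%, outside 41.1–52.6% ✗; longest run = 3 ✓; Tm = 2·10 + 4·14 = 76°C, outside 57–75°C ✗ — fails.
Candidate 4 (24 nt, A=5 T=9 G=5 C=5): 3' end TCA has 1 G/C ✓; GC 10/24 = 41.7% ✓; longest run = 3 ✓; Tm = 2·14 + 4·10 = 68°C ✓ — passes.

Candidate 4 only.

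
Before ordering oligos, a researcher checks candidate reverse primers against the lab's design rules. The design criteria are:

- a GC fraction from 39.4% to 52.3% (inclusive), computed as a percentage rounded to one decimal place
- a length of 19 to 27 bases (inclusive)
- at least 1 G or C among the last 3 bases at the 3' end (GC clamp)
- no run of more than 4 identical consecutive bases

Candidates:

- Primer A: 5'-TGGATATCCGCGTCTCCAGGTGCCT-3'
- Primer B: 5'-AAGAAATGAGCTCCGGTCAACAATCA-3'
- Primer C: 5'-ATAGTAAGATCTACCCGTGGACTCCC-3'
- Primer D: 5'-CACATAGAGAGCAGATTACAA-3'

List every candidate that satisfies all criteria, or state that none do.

Primer A (25 nt, A=3 T=7 G=7 C=8): GC 15/25 = 60.0%, outside 39.4–52.3% ✗; length 25 ✓; 3' end CCT has 2 G/C ✓; longest run = 2 ✓ — fails.
Primer B (26 nt, A=11 T=4 G=5 C=6): GC 11/26 = 42.3% ✓; length 26 ✓; 3' end TCA has 1 G/C ✓; longest run = 3 ✓ — passes.
Primer C (26 nt, A=7 T=6 G=5 C=8): GC 13/26 = 50.0% ✓; length 26 ✓; 3' end CCC has 3 G/C ✓; longest run = 3 ✓ — passes.
Primer D (21 nt, A=10 T=3 G=4 C=4): GC 8/21 = 38.1%, outside 39.4–52.3% ✗; length 21 ✓; 3' end CAA has 1 G/C ✓; longest run = 2 ✓ — fails.

Primer B and Primer C.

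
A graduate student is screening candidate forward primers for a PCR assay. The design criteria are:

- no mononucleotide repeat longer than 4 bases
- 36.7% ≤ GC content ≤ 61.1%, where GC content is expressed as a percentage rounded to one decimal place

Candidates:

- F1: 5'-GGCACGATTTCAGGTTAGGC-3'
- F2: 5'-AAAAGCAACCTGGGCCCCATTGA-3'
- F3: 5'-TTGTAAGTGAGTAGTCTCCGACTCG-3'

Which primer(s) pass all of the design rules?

F1, F2 and F3.

F1 (20 nt, A=4 T=5 G=7 C=4): longest run = 3 ✓; GC 11/20 = 55.0% ✓ — passes.
F2 (23 nt, A=8 T=3 G=5 C=7): longest run = 4 ✓; GC 12/23 = 52.2% ✓ — passes.
F3 (25 nt, A=5 T=8 G=7 C=5): longest run = 2 ✓; GC 12/25 = 48.0% ✓ — passes.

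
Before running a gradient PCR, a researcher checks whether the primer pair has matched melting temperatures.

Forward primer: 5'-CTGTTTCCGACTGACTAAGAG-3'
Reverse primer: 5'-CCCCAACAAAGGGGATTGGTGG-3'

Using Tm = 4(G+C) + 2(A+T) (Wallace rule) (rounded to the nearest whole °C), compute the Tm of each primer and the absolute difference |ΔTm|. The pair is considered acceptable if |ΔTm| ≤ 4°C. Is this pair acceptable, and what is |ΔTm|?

Forward: A=5 T=6 G=5 C=5 → Tm = 2·11 + 4·10 = 62°C.
Reverse: A=6 T=3 G=8 C=5 → Tm = 2·9 + 4·13 = 70°C.
|ΔTm| = |62 − 70| = 8°C, > 4°C.

|ΔTm| = 8°C; the pair is not acceptable.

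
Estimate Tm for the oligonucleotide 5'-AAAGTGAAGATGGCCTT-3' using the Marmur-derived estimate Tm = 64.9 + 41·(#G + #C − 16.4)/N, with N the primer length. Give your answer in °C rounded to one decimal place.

42.2°C

Base counts: A=6, T=4, G=5, C=2; G+C = 7, N = 17.
Tm = 64.9 + 41·(7 − 16.4)/17 = 64.9 + -385.40/17 = 42.2°C.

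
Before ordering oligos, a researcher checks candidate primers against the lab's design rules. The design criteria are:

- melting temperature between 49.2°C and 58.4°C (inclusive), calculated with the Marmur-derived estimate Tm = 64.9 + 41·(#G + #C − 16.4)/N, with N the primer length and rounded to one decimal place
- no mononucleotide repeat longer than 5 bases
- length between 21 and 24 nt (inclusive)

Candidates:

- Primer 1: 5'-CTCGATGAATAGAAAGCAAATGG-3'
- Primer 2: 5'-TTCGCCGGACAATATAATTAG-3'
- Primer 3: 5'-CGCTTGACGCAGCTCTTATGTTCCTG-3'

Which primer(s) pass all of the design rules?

Primer 1 (23 nt, A=10 T=4 G=6 C=3): Tm = 64.9 + 41·(9 − 16.4)/23 = 51.7°C ✓; longest run = 3 ✓; length 23 ✓ — passes.
Primer 2 (21 nt, A=7 T=6 G=4 C=4): Tm = 64.9 + 41·(8 − 16.4)/21 = 48.5°C, outside 49.2–58.4°C ✗; longest run = 2 ✓; length 21 ✓ — fails.
Primer 3 (26 nt, A=3 T=9 G=6 C=8): Tm = 64.9 + 41·(14 − 16.4)/26 = 61.1°C, outside 49.2–58.4°C ✗; longest run = 2 ✓; length 26, outside 21–24 ✗ — fails.

Primer 1 only.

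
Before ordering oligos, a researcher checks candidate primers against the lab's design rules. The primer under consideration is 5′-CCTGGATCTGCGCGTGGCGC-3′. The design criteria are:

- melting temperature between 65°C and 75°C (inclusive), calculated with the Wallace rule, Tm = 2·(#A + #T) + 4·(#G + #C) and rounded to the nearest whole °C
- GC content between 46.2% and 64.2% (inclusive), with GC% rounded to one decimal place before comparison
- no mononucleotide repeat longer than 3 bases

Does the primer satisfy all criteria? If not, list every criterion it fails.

Base counts: A=1, T=4, G=8, C=7 (length 20).
Tm: Tm = 2·5 + 4·15 = 70°C ✓
GC content: GC 15/20 = 75.0%, outside 46.2–64.2% ✗
homopolymer run: longest run = 2 ✓

Fails: GC content.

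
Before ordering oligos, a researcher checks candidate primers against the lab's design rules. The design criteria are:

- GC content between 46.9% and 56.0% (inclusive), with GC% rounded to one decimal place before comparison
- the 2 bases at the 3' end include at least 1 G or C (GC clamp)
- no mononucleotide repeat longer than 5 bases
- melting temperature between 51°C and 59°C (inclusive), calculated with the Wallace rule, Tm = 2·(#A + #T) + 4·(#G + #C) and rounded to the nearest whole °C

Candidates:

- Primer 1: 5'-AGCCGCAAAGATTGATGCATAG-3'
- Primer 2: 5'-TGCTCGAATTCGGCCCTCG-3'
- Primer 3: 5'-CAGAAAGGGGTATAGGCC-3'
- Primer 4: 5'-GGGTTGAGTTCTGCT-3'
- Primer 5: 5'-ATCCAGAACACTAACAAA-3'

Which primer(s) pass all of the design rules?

Primer 1 (22 nt, A=8 T=4 G=6 C=4): GC 10/22 = 45.5%, outside 46.9–56.0% ✗; 3' end AG has 1 G/C ✓; longest run = 3 ✓; Tm = 2·12 + 4·10 = 64°C, outside 51–59°C ✗ — fails.
Primer 2 (19 nt, A=2 T=5 G=5 C=7): GC 12/19 = 63.2%, outside 46.9–56.0% ✗; 3' end CG has 2 G/C ✓; longest run = 3 ✓; Tm = 2·7 + 4·12 = 62°C, outside 51–59°C ✗ — fails.
Primer 3 (18 nt, A=6 T=2 G=7 C=3): GC 10/18 = 55.6% ✓; 3' end CC has 2 G/C ✓; longest run = 4 ✓; Tm = 2·8 + 4·10 = 56°C ✓ — passes.
Primer 4 (15 nt, A=1 T=6 G=6 C=2): GC 8/15 = 53.3% ✓; 3' end CT has 1 G/C ✓; longest run = 3 ✓; Tm = 2·7 + 4·8 = 46°C, outside 51–59°C ✗ — fails.
Primer 5 (18 nt, A=10 T=2 G=1 C=5): GC 6/18 = 33.3%, outside 46.9–56.0% ✗; 3' end AA has 0 G/C, need ≥1 ✗; longest run = 3 ✓; Tm = 2·12 + 4·6 = 48°C, outside 51–59°C ✗ — fails.

Primer 3 only.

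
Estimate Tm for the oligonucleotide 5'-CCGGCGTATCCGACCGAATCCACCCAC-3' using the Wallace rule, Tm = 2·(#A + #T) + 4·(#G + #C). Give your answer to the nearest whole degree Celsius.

90°C

Base counts: A=6, T=3, G=5, C=13 (length 27).
Tm = 2·(6+3) + 4·(5+13) = 2·9 + 4·18 = 18 + 72 = 90°C.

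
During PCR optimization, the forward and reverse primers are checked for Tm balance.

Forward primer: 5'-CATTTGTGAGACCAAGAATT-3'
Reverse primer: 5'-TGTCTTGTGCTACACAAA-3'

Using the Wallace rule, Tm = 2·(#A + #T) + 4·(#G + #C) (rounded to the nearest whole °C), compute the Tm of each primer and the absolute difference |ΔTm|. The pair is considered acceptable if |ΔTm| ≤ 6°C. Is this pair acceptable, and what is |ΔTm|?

|ΔTm| = 4°C; the pair is acceptable.

Forward: A=7 T=6 G=4 C=3 → Tm = 2·13 + 4·7 = 54°C.
Reverse: A=5 T=6 G=3 C=4 → Tm = 2·11 + 4·7 = 50°C.
|ΔTm| = |54 − 50| = 4°C, ≤ 6°C.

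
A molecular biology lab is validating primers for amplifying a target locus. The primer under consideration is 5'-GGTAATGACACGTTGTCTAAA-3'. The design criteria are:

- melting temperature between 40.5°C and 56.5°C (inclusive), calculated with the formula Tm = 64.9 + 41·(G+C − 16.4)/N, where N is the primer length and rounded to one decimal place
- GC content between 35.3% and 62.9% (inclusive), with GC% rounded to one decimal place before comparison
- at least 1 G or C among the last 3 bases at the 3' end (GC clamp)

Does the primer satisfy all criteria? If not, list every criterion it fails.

Base counts: A=7, T=6, G=5, C=3 (length 21).
Tm: Tm = 64.9 + 41·(8 − 16.4)/21 = 48.5°C ✓
GC content: GC 8/21 = 38.1% ✓
GC clamp: 3' end AAA has 0 G/C, need ≥1 ✗

Fails: GC clamp.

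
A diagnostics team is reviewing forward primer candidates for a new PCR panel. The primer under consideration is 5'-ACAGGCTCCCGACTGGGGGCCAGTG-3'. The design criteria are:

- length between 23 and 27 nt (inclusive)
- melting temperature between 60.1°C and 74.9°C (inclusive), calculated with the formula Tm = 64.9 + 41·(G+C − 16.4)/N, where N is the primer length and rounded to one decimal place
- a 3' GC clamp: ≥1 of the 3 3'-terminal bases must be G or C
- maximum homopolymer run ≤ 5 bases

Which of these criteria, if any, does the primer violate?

Meets all criteria.

Base counts: A=4, T=3, G=10, C=8 (length 25).
length: length 25 ✓
Tm: Tm = 64.9 + 41·(18 − 16.4)/25 = 67.5°C ✓
GC clamp: 3' end GTG has 2 G/C ✓
homopolymer run: longest run = 5 ✓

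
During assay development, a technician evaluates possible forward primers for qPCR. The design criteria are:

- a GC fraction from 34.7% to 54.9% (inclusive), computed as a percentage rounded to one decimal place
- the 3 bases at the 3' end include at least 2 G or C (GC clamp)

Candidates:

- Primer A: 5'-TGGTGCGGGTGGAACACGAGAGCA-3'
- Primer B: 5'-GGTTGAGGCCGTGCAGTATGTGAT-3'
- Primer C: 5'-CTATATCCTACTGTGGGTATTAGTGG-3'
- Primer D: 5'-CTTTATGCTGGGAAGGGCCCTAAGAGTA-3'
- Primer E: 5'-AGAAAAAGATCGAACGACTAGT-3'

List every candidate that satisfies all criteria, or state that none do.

Primer C only.

Primer A (24 nt, A=6 T=3 G=11 C=4): GC 15/24 = 62.5%, outside 34.7–54.9% ✗; 3' end GCA has 2 G/C ✓ — fails.
Primer B (24 nt, A=4 T=7 G=10 C=3): GC 13/24 = 54.2% ✓; 3' end GAT has 1 G/C, need ≥2 ✗ — fails.
Primer C (26 nt, A=5 T=10 G=7 C=4): GC 11/26 = 42.3% ✓; 3' end TGG has 2 G/C ✓ — passes.
Primer D (28 nt, A=7 T=7 G=9 C=5): GC 14/28 = 50.0% ✓; 3' end GTA has 1 G/C, need ≥2 ✗ — fails.
Primer E (22 nt, A=11 T=3 G=5 C=3): GC 8/22 = 36.4% ✓; 3' end AGT has 1 G/C, need ≥2 ✗ — fails.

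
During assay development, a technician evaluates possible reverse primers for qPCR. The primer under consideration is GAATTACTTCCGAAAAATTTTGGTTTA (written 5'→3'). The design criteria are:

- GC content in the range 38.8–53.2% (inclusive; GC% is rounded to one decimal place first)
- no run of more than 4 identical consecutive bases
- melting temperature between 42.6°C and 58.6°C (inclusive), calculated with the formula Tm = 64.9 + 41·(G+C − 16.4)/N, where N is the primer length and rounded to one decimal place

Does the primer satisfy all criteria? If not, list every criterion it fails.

Base counts: A=9, T=11, G=4, C=3 (length 27).
GC content: GC 7/27 = 25.9%, outside 38.8–53.2% ✗
homopolymer run: longest run = 5, exceeds 4 ✗
Tm: Tm = 64.9 + 41·(7 − 16.4)/27 = 50.6°C ✓

Fails: GC content, homopolymer run.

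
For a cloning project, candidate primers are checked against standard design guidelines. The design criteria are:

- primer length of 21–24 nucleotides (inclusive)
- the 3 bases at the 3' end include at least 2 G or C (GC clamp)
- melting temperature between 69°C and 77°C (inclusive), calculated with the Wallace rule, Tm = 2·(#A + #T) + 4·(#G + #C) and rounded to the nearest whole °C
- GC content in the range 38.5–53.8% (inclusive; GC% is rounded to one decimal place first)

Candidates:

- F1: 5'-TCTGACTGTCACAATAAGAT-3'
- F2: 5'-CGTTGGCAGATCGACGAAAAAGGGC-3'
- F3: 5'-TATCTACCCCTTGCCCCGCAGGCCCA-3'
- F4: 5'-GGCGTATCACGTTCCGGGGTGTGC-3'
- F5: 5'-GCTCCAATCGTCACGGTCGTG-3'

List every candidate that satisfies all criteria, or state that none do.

None of the candidates satisfy all criteria.

F1 (20 nt, A=7 T=6 G=3 C=4): length 20, outside 21–24 ✗; 3' end GAT has 1 G/C, need ≥2 ✗; Tm = 2·13 + 4·7 = 54°C, outside 69–77°C ✗; GC 7/20 = 35.0%, outside 38.5–53.8% ✗ — fails.
F2 (25 nt, A=8 T=3 G=9 C=5): length 25, outside 21–24 ✗; 3' end GGC has 3 G/C ✓; Tm = 2·11 + 4·14 = 78°C, outside 69–77°C ✗; GC 14/25 = 56.0%, outside 38.5–53.8% ✗ — fails.
F3 (26 nt, A=4 T=5 G=4 C=13): length 26, outside 21–24 ✗; 3' end CCA has 2 G/C ✓; Tm = 2·9 + 4·17 = 86°C, outside 69–77°C ✗; GC 17/26 = 65.4%, outside 38.5–53.8% ✗ — fails.
F4 (24 nt, A=2 T=6 G=10 C=6): length 24 ✓; 3' end TGC has 2 G/C ✓; Tm = 2·8 + 4·16 = 80°C, outside 69–77°C ✗; GC 16/24 = 66.7%, outside 38.5–53.8% ✗ — fails.
F5 (21 nt, A=3 T=5 G=6 C=7): length 21 ✓; 3' end GTG has 2 G/C ✓; Tm = 2·8 + 4·13 = 68°C, outside 69–77°C ✗; GC 13/21 = 61.9%, outside 38.5–53.8% ✗ — fails.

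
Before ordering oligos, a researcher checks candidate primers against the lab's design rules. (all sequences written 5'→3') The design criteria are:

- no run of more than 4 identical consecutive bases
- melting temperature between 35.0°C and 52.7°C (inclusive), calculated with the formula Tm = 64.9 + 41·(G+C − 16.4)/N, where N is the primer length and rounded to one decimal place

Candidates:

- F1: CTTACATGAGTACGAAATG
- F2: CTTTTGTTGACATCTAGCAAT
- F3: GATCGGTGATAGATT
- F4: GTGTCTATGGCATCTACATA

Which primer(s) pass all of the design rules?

F1, F2, F3 and F4.

F1 (19 nt, A=7 T=5 G=4 C=3): longest run = 3 ✓; Tm = 64.9 + 41·(7 − 16.4)/19 = 44.6°C ✓ — passes.
F2 (21 nt, A=5 T=9 G=3 C=4): longest run = 4 ✓; Tm = 64.9 + 41·(7 − 16.4)/21 = 46.5°C ✓ — passes.
F3 (15 nt, A=4 T=5 G=5 C=1): longest run = 2 ✓; Tm = 64.9 + 41·(6 − 16.4)/15 = 36.5°C ✓ — passes.
F4 (20 nt, A=5 T=7 G=4 C=4): longest run = 2 ✓; Tm = 64.9 + 41·(8 − 16.4)/20 = 47.7°C ✓ — passes.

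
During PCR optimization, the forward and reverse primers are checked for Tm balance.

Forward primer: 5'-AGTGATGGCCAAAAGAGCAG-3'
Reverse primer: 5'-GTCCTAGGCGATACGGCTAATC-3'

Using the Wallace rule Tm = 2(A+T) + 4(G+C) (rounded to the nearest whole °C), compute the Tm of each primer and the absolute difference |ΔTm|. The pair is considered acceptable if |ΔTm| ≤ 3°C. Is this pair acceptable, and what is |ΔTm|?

Forward: A=8 T=2 G=7 C=3 → Tm = 2·10 + 4·10 = 60°C.
Reverse: A=5 T=5 G=6 C=6 → Tm = 2·10 + 4·12 = 68°C.
|ΔTm| = |60 − 68| = 8°C, > 3°C.

|ΔTm| = 8°C; the pair is not acceptable.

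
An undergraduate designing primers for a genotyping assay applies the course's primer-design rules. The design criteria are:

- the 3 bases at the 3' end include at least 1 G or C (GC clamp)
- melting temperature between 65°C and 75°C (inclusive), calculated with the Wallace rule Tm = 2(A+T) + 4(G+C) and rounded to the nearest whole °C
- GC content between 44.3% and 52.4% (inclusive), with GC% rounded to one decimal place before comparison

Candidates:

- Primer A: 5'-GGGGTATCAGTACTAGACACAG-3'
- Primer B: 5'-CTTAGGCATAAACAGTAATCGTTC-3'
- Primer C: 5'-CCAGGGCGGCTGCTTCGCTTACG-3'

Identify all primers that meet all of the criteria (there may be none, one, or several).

Primer A only.

Primer A (22 nt, A=7 T=4 G=7 C=4): 3' end CAG has 2 G/C ✓; Tm = 2·11 + 4·11 = 66°C ✓; GC 11/22 = 50.0% ✓ — passes.
Primer B (24 nt, A=8 T=7 G=4 C=5): 3' end TTC has 1 G/C ✓; Tm = 2·15 + 4·9 = 66°C ✓; GC 9/24 = 37.5%, outside 44.3–52.4% ✗ — fails.
Primer C (23 nt, A=2 T=5 G=8 C=8): 3' end ACG has 2 G/C ✓; Tm = 2·7 + 4·16 = 78°C, outside 65–75°C ✗; GC 16/23 = 69.6%, outside 44.3–52.4% ✗ — fails.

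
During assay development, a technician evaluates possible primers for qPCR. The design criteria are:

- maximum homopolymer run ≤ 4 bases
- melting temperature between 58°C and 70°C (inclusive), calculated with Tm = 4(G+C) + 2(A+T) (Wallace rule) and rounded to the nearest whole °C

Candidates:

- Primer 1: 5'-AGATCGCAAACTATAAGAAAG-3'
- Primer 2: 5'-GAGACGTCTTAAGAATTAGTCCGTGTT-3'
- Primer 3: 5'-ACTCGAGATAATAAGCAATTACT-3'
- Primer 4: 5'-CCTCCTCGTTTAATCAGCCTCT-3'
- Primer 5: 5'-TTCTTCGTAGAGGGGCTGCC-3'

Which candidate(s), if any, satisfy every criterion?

Primer 1 (21 nt, A=11 T=3 G=4 C=3): longest run = 3 ✓; Tm = 2·14 + 4·7 = 56°C, outside 58–70°C ✗ — fails.
Primer 2 (27 nt, A=7 T=9 G=7 C=4): longest run = 2 ✓; Tm = 2·16 + 4·11 = 76°C, outside 58–70°C ✗ — fails.
Primer 3 (23 nt, A=10 T=6 G=3 C=4): longest run = 2 ✓; Tm = 2·16 + 4·7 = 60°C ✓ — passes.
Primer 4 (22 nt, A=3 T=8 G=2 C=9): longest run = 3 ✓; Tm = 2·11 + 4·11 = 66°C ✓ — passes.
Primer 5 (20 nt, A=2 T=6 G=7 C=5): longest run = 4 ✓; Tm = 2·8 + 4·12 = 64°C ✓ — passes.

Primer 3, Primer 4 and Primer 5.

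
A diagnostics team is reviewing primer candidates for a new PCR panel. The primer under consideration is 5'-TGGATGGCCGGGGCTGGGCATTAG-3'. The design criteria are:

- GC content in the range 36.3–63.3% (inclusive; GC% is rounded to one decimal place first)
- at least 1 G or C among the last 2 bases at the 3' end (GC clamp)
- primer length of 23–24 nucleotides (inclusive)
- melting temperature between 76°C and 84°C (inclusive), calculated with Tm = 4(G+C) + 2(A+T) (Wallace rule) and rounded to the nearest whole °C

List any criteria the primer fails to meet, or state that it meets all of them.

Fails: GC content.

Base counts: A=3, T=5, G=12, C=4 (length 24).
GC content: GC 16/24 = 66.7%, outside 36.3–63.3% ✗
GC clamp: 3' end AG has 1 G/C ✓
length: length 24 ✓
Tm: Tm = 2·8 + 4·16 = 80°C ✓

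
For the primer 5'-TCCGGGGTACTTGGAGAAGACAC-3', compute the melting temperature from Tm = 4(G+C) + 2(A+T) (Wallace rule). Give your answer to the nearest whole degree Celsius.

Base counts: A=6, T=4, G=8, C=5 (length 23).
Tm = 2·(6+4) + 4·(8+5) = 2·10 + 4·13 = 20 + 52 = 72°C.

72°C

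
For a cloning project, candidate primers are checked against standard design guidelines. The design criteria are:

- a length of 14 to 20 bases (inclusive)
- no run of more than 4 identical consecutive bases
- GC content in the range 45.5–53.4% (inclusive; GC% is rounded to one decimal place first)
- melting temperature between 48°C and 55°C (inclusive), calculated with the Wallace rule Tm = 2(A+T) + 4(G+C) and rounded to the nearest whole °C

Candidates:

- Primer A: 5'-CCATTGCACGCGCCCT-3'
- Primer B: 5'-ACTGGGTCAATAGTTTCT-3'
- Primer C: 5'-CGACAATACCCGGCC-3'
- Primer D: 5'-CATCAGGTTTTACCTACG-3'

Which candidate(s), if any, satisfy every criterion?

None of the candidates satisfy all criteria.

Primer A (16 nt, A=2 T=3 G=3 C=8): length 16 ✓; longest run = 3 ✓; GC 11/16 = 68.8%, outside 45.5–53.4% ✗; Tm = 2·5 + 4·11 = 54°C ✓ — fails.
Primer B (18 nt, A=4 T=7 G=4 C=3): length 18 ✓; longest run = 3 ✓; GC 7/18 = 38.9%, outside 45.5–53.4% ✗; Tm = 2·11 + 4·7 = 50°C ✓ — fails.
Primer C (15 nt, A=4 T=1 G=3 C=7): length 15 ✓; longest run = 3 ✓; GC 10/15 = 66.7%, outside 45.5–53.4% ✗; Tm = 2·5 + 4·10 = 50°C ✓ — fails.
Primer D (18 nt, A=4 T=6 G=3 C=5): length 18 ✓; longest run = 4 ✓; GC 8/18 = 44.4%, outside 45.5–53.4% ✗; Tm = 2·10 + 4·8 = 52°C ✓ — fails.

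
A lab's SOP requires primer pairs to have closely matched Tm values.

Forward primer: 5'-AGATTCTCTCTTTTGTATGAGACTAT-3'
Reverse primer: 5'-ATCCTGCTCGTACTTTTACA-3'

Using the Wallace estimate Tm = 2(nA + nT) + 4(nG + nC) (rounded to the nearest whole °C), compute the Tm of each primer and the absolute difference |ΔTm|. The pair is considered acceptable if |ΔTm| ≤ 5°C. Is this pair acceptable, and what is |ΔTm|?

|ΔTm| = 12°C; the pair is not acceptable.

Forward: A=6 T=12 G=4 C=4 → Tm = 2·18 + 4·8 = 68°C.
Reverse: A=4 T=8 G=2 C=6 → Tm = 2·12 + 4·8 = 56°C.
|ΔTm| = |68 − 56| = 12°C, > 5°C.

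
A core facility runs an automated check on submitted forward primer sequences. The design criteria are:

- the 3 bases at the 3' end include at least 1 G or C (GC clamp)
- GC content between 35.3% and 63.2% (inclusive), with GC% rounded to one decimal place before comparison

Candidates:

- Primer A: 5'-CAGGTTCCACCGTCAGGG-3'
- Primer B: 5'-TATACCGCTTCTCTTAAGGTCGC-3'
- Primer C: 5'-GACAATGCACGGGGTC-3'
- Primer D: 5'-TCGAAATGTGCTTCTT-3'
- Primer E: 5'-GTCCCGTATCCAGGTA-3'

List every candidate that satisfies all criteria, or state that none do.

Primer A (18 nt, A=3 T=3 G=6 C=6): 3' end GGG has 3 G/C ✓; GC 12/18 = 66.7%, outside 35.3–63.2% ✗ — fails.
Primer B (23 nt, A=4 T=8 G=4 C=7): 3' end CGC has 3 G/C ✓; GC 11/23 = 47.8% ✓ — passes.
Primer C (16 nt, A=4 T=2 G=6 C=4): 3' end GTC has 2 G/C ✓; GC 10/16 = 62.5% ✓ — passes.
Primer D (16 nt, A=3 T=7 G=3 C=3): 3' end CTT has 1 G/C ✓; GC 6/16 = 37.5% ✓ — passes.
Primer E (16 nt, A=3 T=4 G=4 C=5): 3' end GTA has 1 G/C ✓; GC 9/16 = 56.3% ✓ — passes.

Primer B, Primer C, Primer D and Primer E.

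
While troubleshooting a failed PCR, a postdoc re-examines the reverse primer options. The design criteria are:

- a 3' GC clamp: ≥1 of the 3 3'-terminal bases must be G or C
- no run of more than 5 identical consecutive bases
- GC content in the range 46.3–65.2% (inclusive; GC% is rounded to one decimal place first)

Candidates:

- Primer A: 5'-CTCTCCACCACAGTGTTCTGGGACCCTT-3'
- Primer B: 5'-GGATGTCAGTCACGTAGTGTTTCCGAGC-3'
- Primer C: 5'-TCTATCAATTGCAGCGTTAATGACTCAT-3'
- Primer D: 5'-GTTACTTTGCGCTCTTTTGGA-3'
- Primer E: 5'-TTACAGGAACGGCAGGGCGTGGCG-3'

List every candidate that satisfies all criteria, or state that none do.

Primer A and Primer B.

Primer A (28 nt, A=4 T=8 G=5 C=11): 3' end CTT has 1 G/C ✓; longest run = 3 ✓; GC 16/28 = 57.1% ✓ — passes.
Primer B (28 nt, A=5 T=8 G=9 C=6): 3' end AGC has 2 G/C ✓; longest run = 3 ✓; GC 15/28 = 53.6% ✓ — passes.
Primer C (28 nt, A=8 T=10 G=4 C=6): 3' end CAT has 1 G/C ✓; longest run = 2 ✓; GC 10/28 = 35.7%, outside 46.3–65.2% ✗ — fails.
Primer D (21 nt, A=2 T=10 G=5 C=4): 3' end GGA has 2 G/C ✓; longest run = 4 ✓; GC 9/21 = 42.9%, outside 46.3–65.2% ✗ — fails.
Primer E (24 nt, A=5 T=3 G=11 C=5): 3' end GCG has 3 G/C ✓; longest run = 3 ✓; GC 16/24 = 66.7%, outside 46.3–65.2% ✗ — fails.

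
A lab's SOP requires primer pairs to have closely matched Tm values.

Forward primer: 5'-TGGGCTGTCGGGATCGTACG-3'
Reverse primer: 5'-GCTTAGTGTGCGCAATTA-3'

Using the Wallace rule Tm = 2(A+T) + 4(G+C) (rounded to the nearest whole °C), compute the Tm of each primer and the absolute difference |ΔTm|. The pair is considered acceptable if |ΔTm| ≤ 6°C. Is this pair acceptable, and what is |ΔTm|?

|ΔTm| = 14°C; the pair is not acceptable.

Forward: A=2 T=5 G=9 C=4 → Tm = 2·7 + 4·13 = 66°C.
Reverse: A=4 T=6 G=5 C=3 → Tm = 2·10 + 4·8 = 52°C.
|ΔTm| = |66 − 52| = 14°C, > 6°C.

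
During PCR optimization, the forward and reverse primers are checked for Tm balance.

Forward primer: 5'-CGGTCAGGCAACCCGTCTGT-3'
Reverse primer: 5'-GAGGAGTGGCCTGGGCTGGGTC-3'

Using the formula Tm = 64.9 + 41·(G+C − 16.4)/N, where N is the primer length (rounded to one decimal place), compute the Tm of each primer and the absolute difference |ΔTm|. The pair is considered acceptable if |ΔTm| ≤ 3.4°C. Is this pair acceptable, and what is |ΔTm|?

Forward: G+C = 13, N = 20 → Tm = 64.9 + 41·(13 − 16.4)/20 = 57.9°C.
Reverse: G+C = 16, N = 22 → Tm = 64.9 + 41·(16 − 16.4)/22 = 64.2°C.
|ΔTm| = |57.9 − 64.2| = 6.3°C, > 3.4°C.

|ΔTm| = 6.3°C; the pair is not acceptable.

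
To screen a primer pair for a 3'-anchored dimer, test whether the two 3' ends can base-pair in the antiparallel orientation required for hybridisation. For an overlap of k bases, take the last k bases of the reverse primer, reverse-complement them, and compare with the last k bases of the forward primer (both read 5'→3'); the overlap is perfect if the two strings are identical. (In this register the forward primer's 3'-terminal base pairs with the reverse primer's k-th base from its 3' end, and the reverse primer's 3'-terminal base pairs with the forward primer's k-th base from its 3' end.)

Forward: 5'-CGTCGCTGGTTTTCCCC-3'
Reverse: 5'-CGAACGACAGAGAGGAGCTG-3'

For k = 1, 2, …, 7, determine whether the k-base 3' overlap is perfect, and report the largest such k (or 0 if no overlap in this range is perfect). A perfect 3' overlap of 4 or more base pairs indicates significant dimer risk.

Longest perfect overlap: 1 complementary base pair; below the dimer-risk threshold (threshold 4).

Last 7 bases (5'→3') — forward …TTTCCCC, reverse …GGAGCTG.
Reverse complement of the reverse primer's last 7 bases: CAGCTCC; its first k bases are the reverse complement of the reverse primer's last k bases, so a perfect k-base overlap needs the forward primer's last k bases to equal them.
Comparing (forward last k vs required): k=1: C vs C ✓; k=2: CC vs CA ✗; k=3: CCC vs CAG ✗; k=4: CCCC vs CAGC ✗; k=5: TCCCC vs CAGCT ✗; k=6: TTCCCC vs CAGCTC ✗; k=7: TTTCCCC vs CAGCTCC ✗.
Only k = 1 is perfect, so the longest perfect 3' overlap is 1.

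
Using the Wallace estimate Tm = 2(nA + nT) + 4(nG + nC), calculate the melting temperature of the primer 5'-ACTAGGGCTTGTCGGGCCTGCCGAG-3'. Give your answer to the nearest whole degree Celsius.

Base counts: A=3, T=5, G=10, C=7 (length 25).
Tm = 2·(3+5) + 4·(10+7) = 2·8 + 4·17 = 16 + 68 = 84°C.

84°C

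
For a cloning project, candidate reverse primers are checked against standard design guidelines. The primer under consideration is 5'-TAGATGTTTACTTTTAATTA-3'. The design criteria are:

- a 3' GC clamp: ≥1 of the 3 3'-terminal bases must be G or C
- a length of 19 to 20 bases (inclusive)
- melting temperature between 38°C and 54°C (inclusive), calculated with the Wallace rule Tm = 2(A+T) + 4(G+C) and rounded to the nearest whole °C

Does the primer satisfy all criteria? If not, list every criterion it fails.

Base counts: A=6, T=11, G=2, C=1 (length 20).
GC clamp: 3' end TTA has 0 G/C, need ≥1 ✗
length: length 20 ✓
Tm: Tm = 2·17 + 4·3 = 46°C ✓

Fails: GC clamp.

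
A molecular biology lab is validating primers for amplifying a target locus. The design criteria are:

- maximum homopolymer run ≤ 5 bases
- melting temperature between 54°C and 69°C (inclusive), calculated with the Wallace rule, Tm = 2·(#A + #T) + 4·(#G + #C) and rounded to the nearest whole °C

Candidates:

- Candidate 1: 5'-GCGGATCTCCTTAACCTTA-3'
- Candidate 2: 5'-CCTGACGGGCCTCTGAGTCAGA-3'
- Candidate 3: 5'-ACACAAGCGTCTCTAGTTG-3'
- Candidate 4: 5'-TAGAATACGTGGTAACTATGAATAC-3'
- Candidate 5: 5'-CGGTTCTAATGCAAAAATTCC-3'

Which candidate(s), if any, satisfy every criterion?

Candidate 1 (19 nt, A=4 T=6 G=3 C=6): longest run = 2 ✓; Tm = 2·10 + 4·9 = 56°C ✓ — passes.
Candidate 2 (22 nt, A=4 T=4 G=7 C=7): longest run = 3 ✓; Tm = 2·8 + 4·14 = 72°C, outside 54–69°C ✗ — fails.
Candidate 3 (19 nt, A=5 T=5 G=4 C=5): longest run = 2 ✓; Tm = 2·10 + 4·9 = 56°C ✓ — passes.
Candidate 4 (25 nt, A=10 T=7 G=5 C=3): longest run = 2 ✓; Tm = 2·17 + 4·8 = 66°C ✓ — passes.
Candidate 5 (21 nt, A=7 T=6 G=3 C=5): longest run = 5 ✓; Tm = 2·13 + 4·8 = 58°C ✓ — passes.

Candidate 1, Candidate 3, Candidate 4 and Candidate 5.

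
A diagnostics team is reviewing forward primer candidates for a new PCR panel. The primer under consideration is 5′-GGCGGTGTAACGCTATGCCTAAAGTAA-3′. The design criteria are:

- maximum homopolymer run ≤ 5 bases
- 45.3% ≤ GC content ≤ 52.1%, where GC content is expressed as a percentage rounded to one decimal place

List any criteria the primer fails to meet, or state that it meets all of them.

Meets all criteria.

Base counts: A=8, T=6, G=8, C=5 (length 27).
homopolymer run: longest run = 3 ✓
GC content: GC 13/27 = 48.1% ✓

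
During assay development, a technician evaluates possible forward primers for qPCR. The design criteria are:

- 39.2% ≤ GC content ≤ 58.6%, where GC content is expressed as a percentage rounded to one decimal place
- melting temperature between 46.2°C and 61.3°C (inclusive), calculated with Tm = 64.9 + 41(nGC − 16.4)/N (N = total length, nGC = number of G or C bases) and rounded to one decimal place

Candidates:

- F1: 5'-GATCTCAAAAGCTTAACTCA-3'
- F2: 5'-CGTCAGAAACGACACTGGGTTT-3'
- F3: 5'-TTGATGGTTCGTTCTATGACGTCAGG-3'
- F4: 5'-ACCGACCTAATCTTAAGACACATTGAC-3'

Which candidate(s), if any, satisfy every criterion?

F1 (20 nt, A=8 T=5 G=2 C=5): GC 7/20 = 35.0%, outside 39.2–58.6% ✗; Tm = 64.9 + 41·(7 − 16.4)/20 = 45.6°C, outside 46.2–61.3°C ✗ — fails.
F2 (22 nt, A=6 T=5 G=6 C=5): GC 11/22 = 50.0% ✓; Tm = 64.9 + 41·(11 − 16.4)/22 = 54.8°C ✓ — passes.
F3 (26 nt, A=4 T=10 G=8 C=4): GC 12/26 = 46.2% ✓; Tm = 64.9 + 41·(12 − 16.4)/26 = 58.0°C ✓ — passes.
F4 (27 nt, A=10 T=6 G=3 C=8): GC 11/27 = 40.7% ✓; Tm = 64.9 + 41·(11 − 16.4)/27 = 56.7°C ✓ — passes.

F2, F3 and F4.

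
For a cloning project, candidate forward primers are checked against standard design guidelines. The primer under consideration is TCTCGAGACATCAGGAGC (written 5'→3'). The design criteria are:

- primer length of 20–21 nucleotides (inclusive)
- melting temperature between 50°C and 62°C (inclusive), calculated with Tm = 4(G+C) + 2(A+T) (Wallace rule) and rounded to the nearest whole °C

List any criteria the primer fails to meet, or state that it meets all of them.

Fails: length.

Base counts: A=5, T=3, G=5, C=5 (length 18).
length: length 18, outside 20–21 ✗
Tm: Tm = 2·8 + 4·10 = 56°C ✓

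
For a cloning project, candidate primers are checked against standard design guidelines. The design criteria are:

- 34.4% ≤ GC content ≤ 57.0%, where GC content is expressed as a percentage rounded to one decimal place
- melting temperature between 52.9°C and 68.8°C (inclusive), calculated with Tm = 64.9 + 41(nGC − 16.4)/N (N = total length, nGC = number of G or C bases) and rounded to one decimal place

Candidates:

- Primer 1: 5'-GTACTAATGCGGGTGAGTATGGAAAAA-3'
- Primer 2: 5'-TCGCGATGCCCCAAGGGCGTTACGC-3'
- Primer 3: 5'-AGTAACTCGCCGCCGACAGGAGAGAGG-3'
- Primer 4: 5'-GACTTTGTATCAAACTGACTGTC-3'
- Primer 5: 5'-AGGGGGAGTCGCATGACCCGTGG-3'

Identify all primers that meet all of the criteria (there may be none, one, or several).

Primer 1 (27 nt, A=10 T=6 G=9 C=2): GC 11/27 = 40.7% ✓; Tm = 64.9 + 41·(11 − 16.4)/27 = 56.7°C ✓ — passes.
Primer 2 (25 nt, A=4 T=4 G=8 C=9): GC 17/25 = 68.0%, outside 34.4–57.0% ✗; Tm = 64.9 + 41·(17 − 16.4)/25 = 65.9°C ✓ — fails.
Primer 3 (27 nt, A=8 T=2 G=10 C=7): GC 17/27 = 63.0%, outside 34.4–57.0% ✗; Tm = 64.9 + 41·(17 − 16.4)/27 = 65.8°C ✓ — fails.
Primer 4 (23 nt, A=6 T=8 G=4 C=5): GC 9/23 = 39.1% ✓; Tm = 64.9 + 41·(9 − 16.4)/23 = 51.7°C, outside 52.9–68.8°C ✗ — fails.
Primer 5 (23 nt, A=4 T=3 G=11 C=5): GC 16/23 = 69.6%, outside 34.4–57.0% ✗; Tm = 64.9 + 41·(16 − 16.4)/23 = 64.2°C ✓ — fails.

Primer 1 only.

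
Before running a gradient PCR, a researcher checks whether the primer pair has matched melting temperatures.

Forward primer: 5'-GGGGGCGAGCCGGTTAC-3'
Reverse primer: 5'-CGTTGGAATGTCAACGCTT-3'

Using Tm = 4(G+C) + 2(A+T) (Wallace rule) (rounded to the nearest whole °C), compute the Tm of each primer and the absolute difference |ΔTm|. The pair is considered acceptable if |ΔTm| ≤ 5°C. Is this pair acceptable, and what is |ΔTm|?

|ΔTm| = 4°C; the pair is acceptable.

Forward: A=2 T=2 G=9 C=4 → Tm = 2·4 + 4·13 = 60°C.
Reverse: A=4 T=6 G=5 C=4 → Tm = 2·10 + 4·9 = 56°C.
|ΔTm| = |60 − 56| = 4°C, ≤ 5°C.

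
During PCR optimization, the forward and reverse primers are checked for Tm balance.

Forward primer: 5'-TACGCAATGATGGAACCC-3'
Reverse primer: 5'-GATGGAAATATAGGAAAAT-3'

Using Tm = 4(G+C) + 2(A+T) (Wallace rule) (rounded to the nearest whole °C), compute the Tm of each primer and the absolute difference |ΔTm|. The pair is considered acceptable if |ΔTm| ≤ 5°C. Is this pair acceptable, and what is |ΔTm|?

|ΔTm| = 6°C; the pair is not acceptable.

Forward: A=6 T=3 G=4 C=5 → Tm = 2·9 + 4·9 = 54°C.
Reverse: A=10 T=4 G=5 C=0 → Tm = 2·14 + 4·5 = 48°C.
|ΔTm| = |54 − 48| = 6°C, > 5°C.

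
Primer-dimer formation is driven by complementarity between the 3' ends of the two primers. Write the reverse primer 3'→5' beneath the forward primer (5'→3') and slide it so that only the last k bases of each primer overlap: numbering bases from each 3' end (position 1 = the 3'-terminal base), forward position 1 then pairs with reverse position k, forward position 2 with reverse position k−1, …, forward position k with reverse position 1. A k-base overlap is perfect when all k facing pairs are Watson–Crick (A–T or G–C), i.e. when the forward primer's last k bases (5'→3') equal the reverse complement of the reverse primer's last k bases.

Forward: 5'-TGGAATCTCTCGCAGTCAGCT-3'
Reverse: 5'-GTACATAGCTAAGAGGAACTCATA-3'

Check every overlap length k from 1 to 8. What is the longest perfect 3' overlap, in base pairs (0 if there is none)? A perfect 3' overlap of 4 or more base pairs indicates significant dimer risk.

Last 8 bases (5'→3') — forward …AGTCAGCT, reverse …AACTCATA.
Reverse complement of the reverse primer's last 8 bases: TATGAGTT; its first k bases are the reverse complement of the reverse primer's last k bases, so a perfect k-base overlap needs the forward primer's last k bases to equal them.
Comparing (forward last k vs required): k=1: T vs T ✓; k=2: CT vs TA ✗; k=3: GCT vs TAT ✗; k=4: AGCT vs TATG ✗; k=5: CAGCT vs TATGA ✗; k=6: TCAGCT vs TATGAG ✗; k=7: GTCAGCT vs TATGAGT ✗; k=8: AGTCAGCT vs TATGAGTT ✗.
Only k = 1 is perfect, so the longest perfect 3' overlap is 1.

Longest perfect overlap: 1 complementary base pair; below the dimer-risk threshold (threshold 4).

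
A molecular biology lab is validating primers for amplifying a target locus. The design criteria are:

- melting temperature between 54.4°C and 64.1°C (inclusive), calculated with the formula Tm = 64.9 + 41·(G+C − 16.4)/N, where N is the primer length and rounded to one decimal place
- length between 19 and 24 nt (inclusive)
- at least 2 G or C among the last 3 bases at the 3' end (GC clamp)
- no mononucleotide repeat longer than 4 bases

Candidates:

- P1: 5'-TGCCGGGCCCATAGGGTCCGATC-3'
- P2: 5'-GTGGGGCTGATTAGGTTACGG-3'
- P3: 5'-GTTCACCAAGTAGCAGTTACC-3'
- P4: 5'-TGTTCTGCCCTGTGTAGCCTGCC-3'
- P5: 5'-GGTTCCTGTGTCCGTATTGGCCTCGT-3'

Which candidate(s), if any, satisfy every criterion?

P1 (23 nt, A=3 T=4 G=8 C=8): Tm = 64.9 + 41·(16 − 16.4)/23 = 64.2°C, outside 54.4–64.1°C ✗; length 23 ✓; 3' end ATC has 1 G/C, need ≥2 ✗; longest run = 3 ✓ — fails.
P2 (21 nt, A=3 T=6 G=10 C=2): Tm = 64.9 + 41·(12 − 16.4)/21 = 56.3°C ✓; length 21 ✓; 3' end CGG has 3 G/C ✓; longest run = 4 ✓ — passes.
P3 (21 nt, A=6 T=5 G=4 C=6): Tm = 64.9 + 41·(10 − 16.4)/21 = 52.4°C, outside 54.4–64.1°C ✗; length 21 ✓; 3' end ACC has 2 G/C ✓; longest run = 2 ✓ — fails.
P4 (23 nt, A=1 T=8 G=6 C=8): Tm = 64.9 + 41·(14 − 16.4)/23 = 60.6°C ✓; length 23 ✓; 3' end GCC has 3 G/C ✓; longest run = 3 ✓ — passes.
P5 (26 nt, A=1 T=10 G=8 C=7): Tm = 64.9 + 41·(15 − 16.4)/26 = 62.7°C ✓; length 26, outside 19–24 ✗; 3' end CGT has 2 G/C ✓; longest run = 2 ✓ — fails.

P2 and P4.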